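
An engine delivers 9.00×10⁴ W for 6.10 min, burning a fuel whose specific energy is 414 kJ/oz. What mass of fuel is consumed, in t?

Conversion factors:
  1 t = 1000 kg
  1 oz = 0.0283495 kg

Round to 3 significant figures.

0.00226 t

6.10 min → 366 s
E = P × t = 90000 × 366 = 3.294×10⁷ J
414 kJ/oz → 1.46034×10⁷ J/kg
m = E / e_s = 3.294×10⁷ / 1.46034×10⁷ = 2.25564 kg
In t: 2.25564 / 1000 = 0.00225564 t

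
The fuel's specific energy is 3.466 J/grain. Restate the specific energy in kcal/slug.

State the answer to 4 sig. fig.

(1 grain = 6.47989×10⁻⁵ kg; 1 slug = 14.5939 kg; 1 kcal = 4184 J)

186.6 kcal/slug

3.466 J/grain ÷ 6.47989×10⁻⁵ kg/grain = 53488.6 J/kg
53488.6 J/kg ÷ 4184 J/kcal × 14.5939 kg/slug = 186.57 kcal/slug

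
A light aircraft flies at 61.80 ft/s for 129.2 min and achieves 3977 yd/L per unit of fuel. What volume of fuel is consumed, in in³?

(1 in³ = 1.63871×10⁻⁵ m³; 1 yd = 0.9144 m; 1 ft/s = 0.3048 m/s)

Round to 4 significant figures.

2450 in³

61.80 ft/s → 18.8366 m/s
129.2 min → 7752 s
d = v × t = 18.8366 × 7752 = 146021 m
3977 yd/L → 3.63657×10⁶ m/m³
V = d / (distance per unit fuel) = 146021 / 3.63657×10⁶ = 0.0401535 m³
In in³: 0.0401535 / 1.63871×10⁻⁵ = 2450.31 in³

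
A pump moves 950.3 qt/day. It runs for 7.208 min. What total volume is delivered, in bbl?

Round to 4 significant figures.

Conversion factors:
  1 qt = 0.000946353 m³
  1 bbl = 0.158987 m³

0.02831 bbl

950.3 qt/day → 1.04088×10⁻⁵ m³/s
7.208 min → 432.48 s
V = Q × t = 1.04088×10⁻⁵ × 432.48 = 0.0045016 m³
In bbl: 0.0045016 / 0.158987 = 0.0283143 bbl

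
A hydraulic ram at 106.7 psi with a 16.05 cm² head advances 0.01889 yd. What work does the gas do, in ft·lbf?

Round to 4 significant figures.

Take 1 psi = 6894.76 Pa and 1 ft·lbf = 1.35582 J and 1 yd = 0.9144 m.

106.7 psi → 735671 Pa
16.05 cm² → 0.001605 m²
F = P × A = 735671 × 0.001605 = 1180.75 N
0.01889 yd → 0.017273 m
W = F × d = 1180.75 × 0.017273 = 20.3951 J
In ft·lbf: 20.3951 / 1.35582 = 15.0426 ft·lbf

15.04 ft·lbf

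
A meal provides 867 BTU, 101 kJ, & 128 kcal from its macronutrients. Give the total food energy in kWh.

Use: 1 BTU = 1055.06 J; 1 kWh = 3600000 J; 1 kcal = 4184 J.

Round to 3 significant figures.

0.431 kWh

867 BTU × 1055.06 = 914737 J
101 kJ × 1000 = 101000 J
128 kcal × 4184 = 535552 J
Total: 914737 + 101000 + 535552 = 1.55129×10⁶ J
In kWh: 1.55129×10⁶ / 3600000 = 0.430914 kWh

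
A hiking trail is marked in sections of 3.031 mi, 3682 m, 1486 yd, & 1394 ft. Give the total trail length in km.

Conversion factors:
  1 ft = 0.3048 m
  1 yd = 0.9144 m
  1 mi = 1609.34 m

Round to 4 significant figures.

3.031 mi × 1609.34 = 4877.91 m
3682 m (already m)
1486 yd × 0.9144 = 1358.8 m
1394 ft × 0.3048 = 424.891 m
Sum: 4877.91 + 3682 + 1358.8 + 424.891 = 10343.6 m
In km: 10343.6 / 1000 = 10.3436 km

10.34 km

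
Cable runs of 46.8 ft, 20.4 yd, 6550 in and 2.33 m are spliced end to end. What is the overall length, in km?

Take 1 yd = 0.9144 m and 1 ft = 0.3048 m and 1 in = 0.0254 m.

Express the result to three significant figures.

0.202 km

46.8 ft × 0.3048 = 14.2646 m
20.4 yd × 0.9144 = 18.6538 m
6550 in × 0.0254 = 166.37 m
2.33 m (already m)
Total: 14.2646 + 18.6538 + 166.37 + 2.33 = 201.618 m
In km: 201.618 / 1000 = 0.201618 km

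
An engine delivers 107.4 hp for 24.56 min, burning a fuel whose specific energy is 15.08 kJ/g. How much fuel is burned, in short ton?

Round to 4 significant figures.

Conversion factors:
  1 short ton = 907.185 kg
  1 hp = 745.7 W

0.008627 short ton

107.4 hp → 80088.2 W
24.56 min → 1473.6 s
E = P × t = 80088.2 × 1473.6 = 1.18018×10⁸ J
15.08 kJ/g → 1.508×10⁷ J/kg
m = E / e_s = 1.18018×10⁸ / 1.508×10⁷ = 7.82613 kg
In short ton: 7.82613 / 907.185 = 0.00862683 short ton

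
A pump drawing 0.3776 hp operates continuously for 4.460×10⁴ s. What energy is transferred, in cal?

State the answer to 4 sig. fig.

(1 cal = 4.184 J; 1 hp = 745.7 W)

3.002×10⁶ cal

0.3776 hp × 745.7 → 281.576 W
E = P × t = 281.576 W × 44600 s = 1.25583×10⁷ J
1.25583×10⁷ J ÷ (4.184 J/cal) = 3.00151×10⁶ cal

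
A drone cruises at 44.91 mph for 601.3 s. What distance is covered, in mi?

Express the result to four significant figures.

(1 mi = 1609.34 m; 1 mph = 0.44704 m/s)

44.91 mph × 0.44704 → 20.0766 m/s
d = v × t = 20.0766 m/s × 601.3 s = 12072.1 m
12072.1 m ÷ (1609.34 m/mi) = 7.50127 mi

7.501 mi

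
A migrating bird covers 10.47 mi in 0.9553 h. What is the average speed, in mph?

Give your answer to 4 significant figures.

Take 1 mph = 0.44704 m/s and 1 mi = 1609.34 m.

10.47 mi × 1609.34 → 16849.8 m
0.9553 h × 3600 → 3439.08 s
v = d / t = 16849.8 m / 3439.08 s = 4.89951 m/s
4.89951 m/s ÷ (0.44704 m/s/mph) = 10.9599 mph

10.96 mph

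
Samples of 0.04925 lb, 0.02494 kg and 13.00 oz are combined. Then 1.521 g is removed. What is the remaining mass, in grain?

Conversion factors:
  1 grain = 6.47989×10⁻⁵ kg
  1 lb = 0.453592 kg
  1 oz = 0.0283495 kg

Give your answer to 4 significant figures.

6394 grain

0.04925 lb × 0.453592 = 0.0223394 kg
0.02494 kg (already kg)
13.00 oz × 0.0283495 = 0.368544 kg
1.521 g × 0.001 = 0.001521 kg
Result: 0.0223394 + 0.02494 + 0.368544 − 0.001521 = 0.414302 kg
In grain: 0.414302 / 6.47989×10⁻⁵ = 6393.66 grain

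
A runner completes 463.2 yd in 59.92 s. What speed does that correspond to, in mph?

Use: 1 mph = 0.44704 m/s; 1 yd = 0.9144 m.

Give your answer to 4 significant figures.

15.81 mph

463.2 yd × 0.9144 → 423.55 m
v = d / t = 423.55 m / 59.92 s = 7.06859 m/s
7.06859 m/s ÷ (0.44704 m/s/mph) = 15.812 mph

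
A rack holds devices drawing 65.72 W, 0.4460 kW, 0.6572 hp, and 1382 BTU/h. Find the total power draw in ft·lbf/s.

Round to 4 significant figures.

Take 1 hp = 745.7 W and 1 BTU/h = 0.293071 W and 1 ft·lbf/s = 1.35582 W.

1038 ft·lbf/s

65.72 W (already W)
0.4460 kW × 1000 → 446 W
0.6572 hp × 745.7 → 490.074 W
1382 BTU/h × 0.293071 → 405.024 W
Combined: 65.72 + 446 + 490.074 + 405.024 = 1406.82 W
In ft·lbf/s: 1406.82 / 1.35582 = 1037.62 ft·lbf/s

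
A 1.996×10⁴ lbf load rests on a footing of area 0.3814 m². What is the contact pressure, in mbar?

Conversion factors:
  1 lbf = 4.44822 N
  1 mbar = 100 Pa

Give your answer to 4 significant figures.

2328 mbar

1.996×10⁴ lbf × 4.44822 → 88786.5 N
P = F / A = 88786.5 N / 0.3814 m² = 232791 Pa
232791 Pa ÷ (100 Pa/mbar) = 2327.91 mbar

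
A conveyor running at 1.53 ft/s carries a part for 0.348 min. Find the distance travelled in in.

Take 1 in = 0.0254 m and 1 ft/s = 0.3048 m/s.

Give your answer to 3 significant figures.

1.53 ft/s × 0.3048 → 0.466344 m/s
0.348 min × 60 → 20.88 s
d = v × t = 0.466344 m/s × 20.88 s = 9.73726 m
9.73726 m ÷ (0.0254 m/in) = 383.357 in

383 in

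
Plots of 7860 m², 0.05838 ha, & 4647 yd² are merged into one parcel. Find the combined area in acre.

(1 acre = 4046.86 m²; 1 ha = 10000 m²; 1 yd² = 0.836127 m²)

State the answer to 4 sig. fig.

3.047 acre

7860 m² (already m²)
0.05838 ha × 10000 → 583.8 m²
4647 yd² × 0.836127 → 3885.48 m²
Combined: 7860 + 583.8 + 3885.48 = 12329.3 m²
In acre: 12329.3 / 4046.86 = 3.04663 acre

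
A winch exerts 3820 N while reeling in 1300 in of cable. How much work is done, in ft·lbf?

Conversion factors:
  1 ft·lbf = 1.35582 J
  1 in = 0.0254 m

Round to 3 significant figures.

9.30×10⁴ ft·lbf

1300 in × 0.0254 = 33.02 m
W = F × d = 3820 N × 33.02 m = 126136 J
126136 J ÷ (1.35582 J/ft·lbf) = 93033 ft·lbf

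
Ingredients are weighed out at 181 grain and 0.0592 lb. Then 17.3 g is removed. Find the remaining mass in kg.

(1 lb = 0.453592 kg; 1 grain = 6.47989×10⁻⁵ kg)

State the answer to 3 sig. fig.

0.0213 kg

181 grain × 6.47989×10⁻⁵ = 0.0117286 kg
0.0592 lb × 0.453592 = 0.0268526 kg
17.3 g × 0.001 = 0.0173 kg
Net: 0.0117286 + 0.0268526 − 0.0173 = 0.0212812 kg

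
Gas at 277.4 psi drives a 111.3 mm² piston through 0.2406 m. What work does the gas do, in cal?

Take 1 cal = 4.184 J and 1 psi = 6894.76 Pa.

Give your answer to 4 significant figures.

12.24 cal

277.4 psi → 1.91261×10⁶ Pa
111.3 mm² → 1.113×10⁻⁴ m²
F = P × A = 1.91261×10⁶ × 1.113×10⁻⁴ = 212.873 N
W = F × d = 212.873 × 0.2406 = 51.2172 J
In cal: 51.2172 / 4.184 = 12.2412 cal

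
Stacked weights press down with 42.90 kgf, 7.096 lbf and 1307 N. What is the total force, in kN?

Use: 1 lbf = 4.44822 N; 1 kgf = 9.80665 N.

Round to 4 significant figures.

1.759 kN

42.90 kgf × 9.80665 → 420.705 N
7.096 lbf × 4.44822 → 31.5646 N
1307 N (already N)
Total: 420.705 + 31.5646 + 1307 = 1759.27 N
In kN: 1759.27 / 1000 = 1.75927 kN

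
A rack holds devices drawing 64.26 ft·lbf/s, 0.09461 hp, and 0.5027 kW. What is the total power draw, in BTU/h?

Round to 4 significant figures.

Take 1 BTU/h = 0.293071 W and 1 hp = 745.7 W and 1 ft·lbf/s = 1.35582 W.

2253 BTU/h

64.26 ft·lbf/s × 1.35582 = 87.125 W
0.09461 hp × 745.7 = 70.5507 W
0.5027 kW × 1000 = 502.7 W
Total: 87.125 + 70.5507 + 502.7 = 660.376 W
In BTU/h: 660.376 / 0.293071 = 2253.3 BTU/h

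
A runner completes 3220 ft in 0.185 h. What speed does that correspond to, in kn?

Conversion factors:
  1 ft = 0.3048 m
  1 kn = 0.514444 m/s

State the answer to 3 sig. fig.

3220 ft × 0.3048 = 981.456 m
0.185 h × 3600 = 666 s
v = d / t = 981.456 m / 666 s = 1.47366 m/s
1.47366 m/s ÷ (0.514444 m/s/kn) = 2.86457 kn

2.86 kn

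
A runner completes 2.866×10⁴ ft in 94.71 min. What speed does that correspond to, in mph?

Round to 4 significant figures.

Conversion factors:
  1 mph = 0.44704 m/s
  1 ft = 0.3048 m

2.866×10⁴ ft × 0.3048 = 8735.57 m
94.71 min × 60 = 5682.6 s
v = d / t = 8735.57 m / 5682.6 s = 1.53725 m/s
1.53725 m/s ÷ (0.44704 m/s/mph) = 3.43873 mph

3.439 mph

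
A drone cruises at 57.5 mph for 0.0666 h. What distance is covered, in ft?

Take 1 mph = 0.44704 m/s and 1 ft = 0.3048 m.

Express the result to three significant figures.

57.5 mph × 0.44704 → 25.7048 m/s
0.0666 h × 3600 → 239.76 s
d = v × t = 25.7048 m/s × 239.76 s = 6162.98 m
6162.98 m ÷ (0.3048 m/ft) = 20219.8 ft

2.02×10⁴ ft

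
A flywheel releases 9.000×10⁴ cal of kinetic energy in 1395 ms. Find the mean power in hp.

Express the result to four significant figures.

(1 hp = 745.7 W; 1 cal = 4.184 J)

362.0 hp

9.000×10⁴ cal × 4.184 → 376560 J
1395 ms × 0.001 → 1.395 s
P = E / t = 376560 J / 1.395 s = 269935 W
269935 W ÷ (745.7 W/hp) = 361.989 hp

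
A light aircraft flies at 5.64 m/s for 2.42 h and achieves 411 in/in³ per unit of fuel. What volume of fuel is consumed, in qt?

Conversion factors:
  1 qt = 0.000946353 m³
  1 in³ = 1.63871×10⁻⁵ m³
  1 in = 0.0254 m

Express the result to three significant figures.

81.5 qt

2.42 h → 8712 s
d = v × t = 5.64 × 8712 = 49135.7 m
411 in/in³ → 637050 m/m³
V = d / (distance per unit fuel) = 49135.7 / 637050 = 0.0771301 m³
In qt: 0.0771301 / 0.000946353 = 81.5025 qt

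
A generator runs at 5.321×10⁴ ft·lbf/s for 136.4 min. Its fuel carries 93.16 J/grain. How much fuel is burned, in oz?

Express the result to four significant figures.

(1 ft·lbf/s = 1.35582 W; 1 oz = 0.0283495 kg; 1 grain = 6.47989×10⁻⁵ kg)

1.449×10⁴ oz

5.321×10⁴ ft·lbf/s → 72143.2 W
136.4 min → 8184 s
E = P × t = 72143.2 × 8184 = 5.9042×10⁸ J
93.16 J/grain → 1.43768×10⁶ J/kg
m = E / e_s = 5.9042×10⁸ / 1.43768×10⁶ = 410.676 kg
In oz: 410.676 / 0.0283495 = 14486.2 oz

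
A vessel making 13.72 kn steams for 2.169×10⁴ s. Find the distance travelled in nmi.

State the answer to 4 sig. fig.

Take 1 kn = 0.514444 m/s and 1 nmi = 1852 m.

13.72 kn × 0.514444 → 7.05817 m/s
d = v × t = 7.05817 m/s × 21690 s = 153092 m
153092 m ÷ (1852 m/nmi) = 82.6631 nmi

82.66 nmi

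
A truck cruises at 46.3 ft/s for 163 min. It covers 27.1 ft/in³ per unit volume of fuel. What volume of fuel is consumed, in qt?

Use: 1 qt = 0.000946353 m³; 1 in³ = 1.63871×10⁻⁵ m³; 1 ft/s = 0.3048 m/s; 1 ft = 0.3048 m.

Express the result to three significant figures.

46.3 ft/s → 14.1122 m/s
163 min → 9780 s
d = v × t = 14.1122 × 9780 = 138017 m
27.1 ft/in³ → 504060 m/m³
V = d / (distance per unit fuel) = 138017 / 504060 = 0.273811 m³
In qt: 0.273811 / 0.000946353 = 289.333 qt

289 qt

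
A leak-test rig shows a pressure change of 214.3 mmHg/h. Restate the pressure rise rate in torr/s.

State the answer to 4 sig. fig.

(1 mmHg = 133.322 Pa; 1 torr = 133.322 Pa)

0.05953 torr/s

214.3 mmHg/h × 133.322 Pa/mmHg ÷ 3600 s/h = 7.93636 Pa/s
7.93636 Pa/s ÷ 133.322 Pa/torr = 0.0595278 torr/s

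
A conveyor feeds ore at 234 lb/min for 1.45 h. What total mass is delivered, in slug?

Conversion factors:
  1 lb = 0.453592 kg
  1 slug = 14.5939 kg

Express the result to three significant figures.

234 lb/min → 1.76901 kg/s
1.45 h → 5220 s
m = ṁ × t = 1.76901 × 5220 = 9234.23 kg
In slug: 9234.23 / 14.5939 = 632.746 slug

633 slug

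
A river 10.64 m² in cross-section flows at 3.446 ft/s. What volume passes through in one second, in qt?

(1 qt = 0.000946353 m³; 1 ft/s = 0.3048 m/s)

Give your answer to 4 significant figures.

3.446 ft/s × 0.3048 → 1.05034 m/s
V = v × A × t = 1.05034 m/s × 10.64 m² × 1 s = 11.1756 m³
11.1756 m³ ÷ (0.000946353 m³/qt) = 11809.1 qt

1.181×10⁴ qt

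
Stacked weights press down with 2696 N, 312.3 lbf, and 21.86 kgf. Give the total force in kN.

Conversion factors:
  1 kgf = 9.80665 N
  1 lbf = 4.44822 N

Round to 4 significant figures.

2696 N (already N)
312.3 lbf × 4.44822 → 1389.18 N
21.86 kgf × 9.80665 → 214.373 N
Total: 2696 + 1389.18 + 214.373 = 4299.55 N
In kN: 4299.55 / 1000 = 4.29955 kN

4.300 kN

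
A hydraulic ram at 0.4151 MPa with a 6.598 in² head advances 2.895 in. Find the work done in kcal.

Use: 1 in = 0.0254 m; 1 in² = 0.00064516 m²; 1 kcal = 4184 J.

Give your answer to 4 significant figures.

0.4151 MPa → 415100 Pa
6.598 in² → 0.00425677 m²
F = P × A = 415100 × 0.00425677 = 1766.99 N
2.895 in → 0.073533 m
W = F × d = 1766.99 × 0.073533 = 129.932 J
In kcal: 129.932 / 4184 = 0.0310545 kcal

0.03105 kcal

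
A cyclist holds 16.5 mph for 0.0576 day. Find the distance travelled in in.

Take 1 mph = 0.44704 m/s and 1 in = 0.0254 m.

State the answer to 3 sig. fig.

16.5 mph × 0.44704 = 7.37616 m/s
0.0576 day × 86400 = 4976.64 s
d = v × t = 7.37616 m/s × 4976.64 s = 36708.5 m
36708.5 m ÷ (0.0254 m/in) = 1.44522×10⁶ in

1.45×10⁶ in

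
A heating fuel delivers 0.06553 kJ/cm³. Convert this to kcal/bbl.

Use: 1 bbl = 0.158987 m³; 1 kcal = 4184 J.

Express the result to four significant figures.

2490 kcal/bbl

0.06553 kJ/cm³ × 1000 J/kJ ÷ 10⁻⁶ m³/cm³ = 6.553×10⁷ J/m³
6.553×10⁷ J/m³ ÷ 4184 J/kcal × 0.158987 m³/bbl = 2490.06 kcal/bbl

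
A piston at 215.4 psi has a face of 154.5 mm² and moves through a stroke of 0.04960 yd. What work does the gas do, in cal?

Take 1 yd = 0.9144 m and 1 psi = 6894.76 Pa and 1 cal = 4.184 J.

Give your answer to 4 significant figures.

2.487 cal

215.4 psi → 1.48513×10⁶ Pa
154.5 mm² → 1.545×10⁻⁴ m²
F = P × A = 1.48513×10⁶ × 1.545×10⁻⁴ = 229.453 N
0.04960 yd → 0.0453542 m
W = F × d = 229.453 × 0.0453542 = 10.4067 J
In cal: 10.4067 / 4.184 = 2.48726 cal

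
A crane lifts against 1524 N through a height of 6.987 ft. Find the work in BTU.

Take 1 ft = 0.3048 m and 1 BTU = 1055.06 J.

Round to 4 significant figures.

6.987 ft × 0.3048 → 2.12964 m
W = F × d = 1524 N × 2.12964 m = 3245.57 J
3245.57 J ÷ (1055.06 J/BTU) = 3.07619 BTU

3.076 BTU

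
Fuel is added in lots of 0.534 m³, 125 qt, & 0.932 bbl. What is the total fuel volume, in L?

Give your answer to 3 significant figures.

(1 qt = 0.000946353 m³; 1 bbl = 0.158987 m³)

800 L

0.534 m³ (already m³)
125 qt × 0.000946353 = 0.118294 m³
0.932 bbl × 0.158987 = 0.148176 m³
Total: 0.534 + 0.118294 + 0.148176 = 0.80047 m³
In L: 0.80047 / 0.001 = 800.47 L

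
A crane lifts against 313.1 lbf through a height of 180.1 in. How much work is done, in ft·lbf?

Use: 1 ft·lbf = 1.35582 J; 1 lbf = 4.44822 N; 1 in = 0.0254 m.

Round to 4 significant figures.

313.1 lbf × 4.44822 → 1392.74 N
180.1 in × 0.0254 → 4.57454 m
W = F × d = 1392.74 N × 4.57454 m = 6371.14 J
6371.14 J ÷ (1.35582 J/ft·lbf) = 4699.1 ft·lbf

4699 ft·lbf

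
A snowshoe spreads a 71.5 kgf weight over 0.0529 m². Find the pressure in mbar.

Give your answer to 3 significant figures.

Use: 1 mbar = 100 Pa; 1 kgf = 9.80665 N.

133 mbar

71.5 kgf × 9.80665 = 701.175 N
P = F / A = 701.175 N / 0.0529 m² = 13254.7 Pa
13254.7 Pa ÷ (100 Pa/mbar) = 132.547 mbar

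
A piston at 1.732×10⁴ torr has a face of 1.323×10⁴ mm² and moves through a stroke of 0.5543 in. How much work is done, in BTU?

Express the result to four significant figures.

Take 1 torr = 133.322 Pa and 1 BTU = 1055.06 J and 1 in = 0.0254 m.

0.4077 BTU

1.732×10⁴ torr → 2.30914×10⁶ Pa
1.323×10⁴ mm² → 0.01323 m²
F = P × A = 2.30914×10⁶ × 0.01323 = 30549.9 N
0.5543 in → 0.0140792 m
W = F × d = 30549.9 × 0.0140792 = 430.118 J
In BTU: 430.118 / 1055.06 = 0.407672 BTU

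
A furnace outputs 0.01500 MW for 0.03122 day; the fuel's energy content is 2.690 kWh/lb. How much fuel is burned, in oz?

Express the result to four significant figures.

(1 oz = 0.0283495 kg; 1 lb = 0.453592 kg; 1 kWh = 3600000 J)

0.01500 MW → 15000 W
0.03122 day → 2697.41 s
E = P × t = 15000 × 2697.41 = 4.04612×10⁷ J
2.690 kWh/lb → 2.13496×10⁷ J/kg
m = E / e_s = 4.04612×10⁷ / 2.13496×10⁷ = 1.89517 kg
In oz: 1.89517 / 0.0283495 = 66.8502 oz

66.85 oz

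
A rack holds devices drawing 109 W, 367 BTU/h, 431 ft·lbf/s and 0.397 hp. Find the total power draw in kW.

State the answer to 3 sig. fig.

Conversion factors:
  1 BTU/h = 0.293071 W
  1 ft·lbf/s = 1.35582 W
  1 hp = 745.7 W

109 W (already W)
367 BTU/h × 0.293071 = 107.557 W
431 ft·lbf/s × 1.35582 = 584.358 W
0.397 hp × 745.7 = 296.043 W
Combined: 109 + 107.557 + 584.358 + 296.043 = 1096.96 W
In kW: 1096.96 / 1000 = 1.09696 kW

1.10 kW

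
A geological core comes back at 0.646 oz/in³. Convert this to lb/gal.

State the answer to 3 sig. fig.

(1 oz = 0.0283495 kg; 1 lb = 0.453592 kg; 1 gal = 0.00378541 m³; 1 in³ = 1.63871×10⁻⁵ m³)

9.33 lb/gal

0.646 oz/in³ × 0.0283495 kg/oz ÷ 1.63871×10⁻⁵ m³/in³ = 1117.57 kg/m³
1117.57 kg/m³ ÷ 0.453592 kg/lb × 0.00378541 m³/gal = 9.32658 lb/gal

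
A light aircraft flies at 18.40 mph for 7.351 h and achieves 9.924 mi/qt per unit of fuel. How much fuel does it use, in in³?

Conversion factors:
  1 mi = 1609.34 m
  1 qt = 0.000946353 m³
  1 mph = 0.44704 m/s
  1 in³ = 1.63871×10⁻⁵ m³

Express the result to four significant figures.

787.1 in³

18.40 mph → 8.22554 m/s
7.351 h → 26463.6 s
d = v × t = 8.22554 × 26463.6 = 217677 m
9.924 mi/qt → 1.68765×10⁷ m/m³
V = d / (distance per unit fuel) = 217677 / 1.68765×10⁷ = 0.0128982 m³
In in³: 0.0128982 / 1.63871×10⁻⁵ = 787.095 in³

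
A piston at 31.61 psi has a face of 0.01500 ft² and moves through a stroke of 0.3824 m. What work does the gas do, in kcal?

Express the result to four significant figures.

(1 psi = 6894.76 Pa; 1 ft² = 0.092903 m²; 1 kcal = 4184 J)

31.61 psi → 217943 Pa
0.01500 ft² → 0.00139354 m²
F = P × A = 217943 × 0.00139354 = 303.712 N
W = F × d = 303.712 × 0.3824 = 116.139 J
In kcal: 116.139 / 4184 = 0.0277579 kcal

0.02776 kcal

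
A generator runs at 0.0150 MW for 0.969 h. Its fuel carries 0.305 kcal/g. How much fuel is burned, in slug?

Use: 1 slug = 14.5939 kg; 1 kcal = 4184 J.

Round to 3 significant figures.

2.81 slug

0.0150 MW → 15000 W
0.969 h → 3488.4 s
E = P × t = 15000 × 3488.4 = 5.2326×10⁷ J
0.305 kcal/g → 1.27612×10⁶ J/kg
m = E / e_s = 5.2326×10⁷ / 1.27612×10⁶ = 41.004 kg
In slug: 41.004 / 14.5939 = 2.80967 slug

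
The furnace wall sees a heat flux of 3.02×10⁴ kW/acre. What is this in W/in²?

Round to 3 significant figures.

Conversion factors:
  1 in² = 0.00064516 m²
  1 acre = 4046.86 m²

3.02×10⁴ kW/acre × 1000 W/kW ÷ 4046.86 m²/acre = 7462.58 W/m²
7462.58 W/m² × 0.00064516 m²/in² = 4.81456 W/in²

4.81 W/in²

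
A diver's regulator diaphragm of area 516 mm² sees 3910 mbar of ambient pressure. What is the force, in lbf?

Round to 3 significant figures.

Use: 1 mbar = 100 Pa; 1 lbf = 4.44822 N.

3910 mbar × 100 = 391000 Pa
516 mm² × 10⁻⁶ = 5.16×10⁻⁴ m²
F = P × A = 391000 Pa × 5.16×10⁻⁴ m² = 201.756 N
201.756 N ÷ (4.44822 N/lbf) = 45.3566 lbf

45.4 lbf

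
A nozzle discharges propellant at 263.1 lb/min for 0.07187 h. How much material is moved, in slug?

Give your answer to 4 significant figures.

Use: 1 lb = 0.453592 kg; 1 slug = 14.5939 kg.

263.1 lb/min → 1.989 kg/s
0.07187 h → 258.732 s
m = ṁ × t = 1.989 × 258.732 = 514.618 kg
In slug: 514.618 / 14.5939 = 35.2625 slug

35.26 slug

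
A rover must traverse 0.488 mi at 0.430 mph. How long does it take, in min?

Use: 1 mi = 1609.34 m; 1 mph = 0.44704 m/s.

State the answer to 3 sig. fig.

68.1 min

0.488 mi × 1609.34 = 785.358 m
0.430 mph × 0.44704 = 0.192227 m/s
t = d / v = 785.358 m / 0.192227 m/s = 4085.58 s
4085.58 s ÷ (60 s/min) = 68.093 min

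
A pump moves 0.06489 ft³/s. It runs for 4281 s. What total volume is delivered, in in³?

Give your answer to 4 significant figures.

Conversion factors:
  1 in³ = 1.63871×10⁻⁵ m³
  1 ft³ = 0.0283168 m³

0.06489 ft³/s → 0.00183748 m³/s
V = Q × t = 0.00183748 × 4281 = 7.86625 m³
In in³: 7.86625 / 1.63871×10⁻⁵ = 480027 in³

4.800×10⁵ in³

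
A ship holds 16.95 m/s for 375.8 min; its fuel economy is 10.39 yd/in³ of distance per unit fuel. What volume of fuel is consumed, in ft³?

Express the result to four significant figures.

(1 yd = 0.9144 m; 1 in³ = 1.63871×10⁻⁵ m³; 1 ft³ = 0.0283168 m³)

23.28 ft³

375.8 min → 22548 s
d = v × t = 16.95 × 22548 = 382189 m
10.39 yd/in³ → 579762 m/m³
V = d / (distance per unit fuel) = 382189 / 579762 = 0.659217 m³
In ft³: 0.659217 / 0.0283168 = 23.2801 ft³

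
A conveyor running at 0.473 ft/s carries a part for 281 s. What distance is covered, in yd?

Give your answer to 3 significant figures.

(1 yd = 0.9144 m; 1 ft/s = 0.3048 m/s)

44.3 yd

0.473 ft/s × 0.3048 = 0.14417 m/s
d = v × t = 0.14417 m/s × 281 s = 40.5118 m
40.5118 m ÷ (0.9144 m/yd) = 44.3042 yd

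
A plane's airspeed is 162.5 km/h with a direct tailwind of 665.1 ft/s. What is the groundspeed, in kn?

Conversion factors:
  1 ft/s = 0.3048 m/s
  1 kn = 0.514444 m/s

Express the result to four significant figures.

481.8 kn

162.5 km/h × (1/3.6) = 45.1389 m/s
665.1 ft/s × 0.3048 = 202.722 m/s
Sum: 45.1389 + 202.722 = 247.861 m/s
In kn: 247.861 / 0.514444 = 481.804 kn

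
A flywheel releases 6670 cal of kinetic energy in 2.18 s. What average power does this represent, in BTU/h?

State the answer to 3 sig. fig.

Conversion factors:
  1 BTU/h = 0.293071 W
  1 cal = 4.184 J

6670 cal × 4.184 = 27907.3 J
P = E / t = 27907.3 J / 2.18 s = 12801.5 W
12801.5 W ÷ (0.293071 W/BTU/h) = 43680.5 BTU/h

4.37×10⁴ BTU/h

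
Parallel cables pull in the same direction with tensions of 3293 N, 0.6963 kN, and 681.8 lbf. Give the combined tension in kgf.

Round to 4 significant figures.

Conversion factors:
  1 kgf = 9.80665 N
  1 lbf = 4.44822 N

716.1 kgf

3293 N (already N)
0.6963 kN × 1000 → 696.3 N
681.8 lbf × 4.44822 → 3032.8 N
Sum: 3293 + 696.3 + 3032.8 = 7022.1 N
In kgf: 7022.1 / 9.80665 = 716.055 kgf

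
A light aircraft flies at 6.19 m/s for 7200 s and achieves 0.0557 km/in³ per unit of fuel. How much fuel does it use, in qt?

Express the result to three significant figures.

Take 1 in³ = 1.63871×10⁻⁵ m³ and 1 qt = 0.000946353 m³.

d = v × t = 6.19 × 7200 = 44568 m
0.0557 km/in³ → 3.39902×10⁶ m/m³
V = d / (distance per unit fuel) = 44568 / 3.39902×10⁶ = 0.013112 m³
In qt: 0.013112 / 0.000946353 = 13.8553 qt

13.9 qt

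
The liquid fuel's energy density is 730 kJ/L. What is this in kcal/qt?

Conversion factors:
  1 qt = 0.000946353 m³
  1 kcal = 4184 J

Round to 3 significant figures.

730 kJ/L × 1000 J/kJ ÷ 0.001 m³/L = 7.3×10⁸ J/m³
7.3×10⁸ J/m³ ÷ 4184 J/kcal × 0.000946353 m³/qt = 165.114 kcal/qt

165 kcal/qt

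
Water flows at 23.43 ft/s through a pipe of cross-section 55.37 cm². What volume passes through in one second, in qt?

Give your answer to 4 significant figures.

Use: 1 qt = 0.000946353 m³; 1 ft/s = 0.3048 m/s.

23.43 ft/s × 0.3048 → 7.14146 m/s
55.37 cm² × 0.0001 → 0.005537 m²
V = v × A × t = 7.14146 m/s × 0.005537 m² × 1 s = 0.0395423 m³
0.0395423 m³ ÷ (0.000946353 m³/qt) = 41.7839 qt

41.78 qt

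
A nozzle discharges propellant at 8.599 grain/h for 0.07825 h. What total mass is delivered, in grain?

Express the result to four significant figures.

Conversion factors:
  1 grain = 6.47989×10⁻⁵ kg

8.599 grain/h → 1.54779×10⁻⁷ kg/s
0.07825 h → 281.7 s
m = ṁ × t = 1.54779×10⁻⁷ × 281.7 = 4.36012×10⁻⁵ kg
In grain: 4.36012×10⁻⁵ / 6.47989×10⁻⁵ = 0.672869 grain

0.6729 grain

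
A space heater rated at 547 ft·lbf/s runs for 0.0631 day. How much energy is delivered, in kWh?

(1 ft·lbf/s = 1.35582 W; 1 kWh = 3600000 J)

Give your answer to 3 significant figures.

547 ft·lbf/s × 1.35582 = 741.634 W
0.0631 day × 86400 = 5451.84 s
E = P × t = 741.634 W × 5451.84 s = 4.04327×10⁶ J
4.04327×10⁶ J ÷ (3600000 J/kWh) = 1.12313 kWh

1.12 kWh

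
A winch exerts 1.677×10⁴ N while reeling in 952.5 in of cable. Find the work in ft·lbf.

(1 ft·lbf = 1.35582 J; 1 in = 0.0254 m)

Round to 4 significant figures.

952.5 in × 0.0254 = 24.1935 m
W = F × d = 16770 N × 24.1935 m = 405725 J
405725 J ÷ (1.35582 J/ft·lbf) = 299247 ft·lbf

2.992×10⁵ ft·lbf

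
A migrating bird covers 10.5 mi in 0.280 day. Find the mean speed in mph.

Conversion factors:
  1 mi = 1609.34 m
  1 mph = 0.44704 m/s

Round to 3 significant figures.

10.5 mi × 1609.34 → 16898.1 m
0.280 day × 86400 → 24192 s
v = d / t = 16898.1 m / 24192 s = 0.6985 m/s
0.6985 m/s ÷ (0.44704 m/s/mph) = 1.5625 mph

1.56 mph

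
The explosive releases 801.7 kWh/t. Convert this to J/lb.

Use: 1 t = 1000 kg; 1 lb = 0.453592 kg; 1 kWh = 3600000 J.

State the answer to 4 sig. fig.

801.7 kWh/t × 3600000 J/kWh ÷ 1000 kg/t = 2.88612×10⁶ J/kg
2.88612×10⁶ J/kg × 0.453592 kg/lb = 1.30912×10⁶ J/lb

1.309×10⁶ J/lb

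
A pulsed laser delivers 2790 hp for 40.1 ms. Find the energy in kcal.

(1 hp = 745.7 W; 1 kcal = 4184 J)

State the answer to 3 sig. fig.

2790 hp × 745.7 → 2.0805×10⁶ W
40.1 ms × 0.001 → 0.0401 s
E = P × t = 2.0805×10⁶ W × 0.0401 s = 83428 J
83428 J ÷ (4184 J/kcal) = 19.9398 kcal

19.9 kcal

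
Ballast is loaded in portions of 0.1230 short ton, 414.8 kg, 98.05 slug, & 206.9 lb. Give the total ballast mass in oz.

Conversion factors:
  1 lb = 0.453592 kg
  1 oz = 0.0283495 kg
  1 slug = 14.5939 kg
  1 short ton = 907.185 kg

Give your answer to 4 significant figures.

0.1230 short ton × 907.185 → 111.584 kg
414.8 kg (already kg)
98.05 slug × 14.5939 → 1430.93 kg
206.9 lb × 0.453592 → 93.8482 kg
Combined: 111.584 + 414.8 + 1430.93 + 93.8482 = 2051.16 kg
In oz: 2051.16 / 0.0283495 = 72352.6 oz

7.235×10⁴ oz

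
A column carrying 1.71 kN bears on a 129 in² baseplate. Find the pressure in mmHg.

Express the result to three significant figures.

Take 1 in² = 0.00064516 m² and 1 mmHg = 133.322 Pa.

1.71 kN × 1000 → 1710 N
129 in² × 0.00064516 → 0.0832256 m²
P = F / A = 1710 N / 0.0832256 m² = 20546.6 Pa
20546.6 Pa ÷ (133.322 Pa/mmHg) = 154.113 mmHg

154 mmHg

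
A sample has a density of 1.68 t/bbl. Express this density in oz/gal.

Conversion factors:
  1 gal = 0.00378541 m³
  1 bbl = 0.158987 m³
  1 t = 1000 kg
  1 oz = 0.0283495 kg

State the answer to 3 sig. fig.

1.68 t/bbl × 1000 kg/t ÷ 0.158987 m³/bbl = 10566.9 kg/m³
10566.9 kg/m³ ÷ 0.0283495 kg/oz × 0.00378541 m³/gal = 1410.96 oz/gal

1410 oz/gal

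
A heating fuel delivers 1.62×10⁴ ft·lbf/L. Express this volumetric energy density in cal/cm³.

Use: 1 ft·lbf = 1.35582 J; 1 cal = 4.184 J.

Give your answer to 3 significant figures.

1.62×10⁴ ft·lbf/L × 1.35582 J/ft·lbf ÷ 0.001 m³/L = 2.19643×10⁷ J/m³
2.19643×10⁷ J/m³ ÷ 4.184 J/cal × 10⁻⁶ m³/cm³ = 5.24959 cal/cm³

5.25 cal/cm³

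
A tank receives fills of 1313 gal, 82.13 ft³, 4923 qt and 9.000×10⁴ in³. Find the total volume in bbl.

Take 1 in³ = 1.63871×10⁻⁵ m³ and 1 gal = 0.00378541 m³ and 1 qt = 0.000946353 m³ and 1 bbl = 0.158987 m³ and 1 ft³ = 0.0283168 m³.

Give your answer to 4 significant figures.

1313 gal × 0.00378541 = 4.97024 m³
82.13 ft³ × 0.0283168 = 2.32566 m³
4923 qt × 0.000946353 = 4.6589 m³
9.000×10⁴ in³ × 1.63871×10⁻⁵ = 1.47484 m³
Total: 4.97024 + 2.32566 + 4.6589 + 1.47484 = 13.4296 m³
In bbl: 13.4296 / 0.158987 = 84.4698 bbl

84.47 bbl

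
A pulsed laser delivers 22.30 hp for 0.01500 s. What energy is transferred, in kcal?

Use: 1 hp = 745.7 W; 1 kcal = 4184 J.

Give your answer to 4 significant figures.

0.05962 kcal

22.30 hp × 745.7 = 16629.1 W
E = P × t = 16629.1 W × 0.015 s = 249.436 J
249.436 J ÷ (4184 J/kcal) = 0.0596166 kcal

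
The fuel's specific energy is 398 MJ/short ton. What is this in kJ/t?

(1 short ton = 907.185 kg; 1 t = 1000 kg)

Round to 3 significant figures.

398 MJ/short ton × 1000000 J/MJ ÷ 907.185 kg/short ton = 438720 J/kg
438720 J/kg ÷ 1000 J/kJ × 1000 kg/t = 438720 kJ/t

4.39×10⁵ kJ/t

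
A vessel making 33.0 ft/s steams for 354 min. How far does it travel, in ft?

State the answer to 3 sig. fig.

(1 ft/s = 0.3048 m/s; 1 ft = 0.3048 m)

7.01×10⁵ ft

33.0 ft/s × 0.3048 → 10.0584 m/s
354 min × 60 → 21240 s
d = v × t = 10.0584 m/s × 21240 s = 213640 m
213640 m ÷ (0.3048 m/ft) = 700919 ft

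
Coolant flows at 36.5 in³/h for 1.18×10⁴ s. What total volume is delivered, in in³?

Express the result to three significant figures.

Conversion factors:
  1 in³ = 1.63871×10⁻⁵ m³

120 in³

36.5 in³/h → 1.66147×10⁻⁷ m³/s
V = Q × t = 1.66147×10⁻⁷ × 11800 = 0.00196053 m³
In in³: 0.00196053 / 1.63871×10⁻⁵ = 119.639 in³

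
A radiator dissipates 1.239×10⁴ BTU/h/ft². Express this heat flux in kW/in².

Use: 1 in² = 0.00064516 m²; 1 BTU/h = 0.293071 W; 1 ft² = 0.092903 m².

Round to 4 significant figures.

1.239×10⁴ BTU/h/ft² × 0.293071 W/BTU/h ÷ 0.092903 m²/ft² = 39085.4 W/m²
39085.4 W/m² ÷ 1000 W/kW × 0.00064516 m²/in² = 0.0252163 kW/in²

0.02522 kW/in²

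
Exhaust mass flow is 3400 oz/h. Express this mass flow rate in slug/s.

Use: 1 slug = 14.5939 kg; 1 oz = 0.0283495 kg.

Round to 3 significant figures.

3400 oz/h × 0.0283495 kg/oz ÷ 3600 s/h = 0.0267745 kg/s
0.0267745 kg/s ÷ 14.5939 kg/slug = 0.00183464 slug/s

0.00183 slug/s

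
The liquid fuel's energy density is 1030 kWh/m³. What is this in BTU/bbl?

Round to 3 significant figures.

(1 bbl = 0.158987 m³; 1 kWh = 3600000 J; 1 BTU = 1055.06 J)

5.59×10⁵ BTU/bbl

1030 kWh/m³ × 3600000 J/kWh = 3.708×10⁹ J/m³
3.708×10⁹ J/m³ ÷ 1055.06 J/BTU × 0.158987 m³/bbl = 558759 BTU/bbl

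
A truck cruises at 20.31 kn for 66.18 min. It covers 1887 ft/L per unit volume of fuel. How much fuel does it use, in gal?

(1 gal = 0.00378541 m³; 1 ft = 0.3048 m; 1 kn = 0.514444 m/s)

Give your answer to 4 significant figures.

20.31 kn → 10.4484 m/s
66.18 min → 3970.8 s
d = v × t = 10.4484 × 3970.8 = 41488.5 m
1887 ft/L → 575158 m/m³
V = d / (distance per unit fuel) = 41488.5 / 575158 = 0.0721341 m³
In gal: 0.0721341 / 0.00378541 = 19.0558 gal

19.06 gal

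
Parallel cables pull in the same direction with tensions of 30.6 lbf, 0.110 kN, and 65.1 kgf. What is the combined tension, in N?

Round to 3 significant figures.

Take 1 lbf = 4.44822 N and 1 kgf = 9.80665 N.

30.6 lbf × 4.44822 = 136.116 N
0.110 kN × 1000 = 110 N
65.1 kgf × 9.80665 = 638.413 N
Total: 136.116 + 110 + 638.413 = 884.529 N

885 N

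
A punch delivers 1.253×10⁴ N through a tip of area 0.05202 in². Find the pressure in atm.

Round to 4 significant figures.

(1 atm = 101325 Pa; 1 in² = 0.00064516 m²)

0.05202 in² × 0.00064516 → 3.35612×10⁻⁵ m²
P = F / A = 12530 N / 3.35612×10⁻⁵ m² = 3.73348×10⁸ Pa
3.73348×10⁸ Pa ÷ (101325 Pa/atm) = 3684.66 atm

3685 atm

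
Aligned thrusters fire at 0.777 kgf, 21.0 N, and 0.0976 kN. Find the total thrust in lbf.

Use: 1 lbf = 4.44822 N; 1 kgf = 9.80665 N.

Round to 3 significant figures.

0.777 kgf × 9.80665 → 7.61977 N
21.0 N (already N)
0.0976 kN × 1000 → 97.6 N
Total: 7.61977 + 21 + 97.6 = 126.22 N
In lbf: 126.22 / 4.44822 = 28.3754 lbf

28.4 lbf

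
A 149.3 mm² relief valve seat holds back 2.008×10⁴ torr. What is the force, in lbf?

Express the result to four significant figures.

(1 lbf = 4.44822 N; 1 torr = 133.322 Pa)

89.85 lbf

2.008×10⁴ torr × 133.322 → 2.67711×10⁶ Pa
149.3 mm² × 10⁻⁶ → 1.493×10⁻⁴ m²
F = P × A = 2.67711×10⁶ Pa × 1.493×10⁻⁴ m² = 399.693 N
399.693 N ÷ (4.44822 N/lbf) = 89.8546 lbf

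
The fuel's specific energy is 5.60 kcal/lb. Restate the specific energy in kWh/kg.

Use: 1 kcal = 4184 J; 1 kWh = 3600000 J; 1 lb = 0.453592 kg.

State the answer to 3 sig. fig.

0.0143 kWh/kg

5.60 kcal/lb × 4184 J/kcal ÷ 0.453592 kg/lb = 51655.2 J/kg
51655.2 J/kg ÷ 3600000 J/kWh = 0.0143487 kWh/kg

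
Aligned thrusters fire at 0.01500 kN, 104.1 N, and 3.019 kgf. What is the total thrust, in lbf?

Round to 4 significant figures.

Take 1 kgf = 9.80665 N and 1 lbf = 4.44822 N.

33.43 lbf

0.01500 kN × 1000 = 15 N
104.1 N (already N)
3.019 kgf × 9.80665 = 29.6063 N
Combined: 15 + 104.1 + 29.6063 = 148.706 N
In lbf: 148.706 / 4.44822 = 33.4305 lbf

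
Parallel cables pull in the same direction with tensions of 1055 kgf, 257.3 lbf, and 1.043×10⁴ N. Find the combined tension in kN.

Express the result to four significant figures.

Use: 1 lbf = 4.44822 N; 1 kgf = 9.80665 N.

21.92 kN

1055 kgf × 9.80665 = 10346 N
257.3 lbf × 4.44822 = 1144.53 N
1.043×10⁴ N (already N)
Combined: 10346 + 1144.53 + 10430 = 21920.5 N
In kN: 21920.5 / 1000 = 21.9205 kN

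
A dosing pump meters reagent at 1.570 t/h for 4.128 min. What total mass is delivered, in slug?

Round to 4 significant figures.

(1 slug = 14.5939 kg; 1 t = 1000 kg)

1.570 t/h → 0.436111 kg/s
4.128 min → 247.68 s
m = ṁ × t = 0.436111 × 247.68 = 108.016 kg
In slug: 108.016 / 14.5939 = 7.40145 slug

7.401 slug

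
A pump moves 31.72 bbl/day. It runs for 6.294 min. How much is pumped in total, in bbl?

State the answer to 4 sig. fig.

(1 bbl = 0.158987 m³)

0.1386 bbl

31.72 bbl/day → 5.83688×10⁻⁵ m³/s
6.294 min → 377.64 s
V = Q × t = 5.83688×10⁻⁵ × 377.64 = 0.0220424 m³
In bbl: 0.0220424 / 0.158987 = 0.138643 bbl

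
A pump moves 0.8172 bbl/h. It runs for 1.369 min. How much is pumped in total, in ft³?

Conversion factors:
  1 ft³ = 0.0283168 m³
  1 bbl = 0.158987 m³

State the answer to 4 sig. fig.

0.8172 bbl/h → 3.609×10⁻⁵ m³/s
1.369 min → 82.14 s
V = Q × t = 3.609×10⁻⁵ × 82.14 = 0.00296443 m³
In ft³: 0.00296443 / 0.0283168 = 0.104688 ft³

0.1047 ft³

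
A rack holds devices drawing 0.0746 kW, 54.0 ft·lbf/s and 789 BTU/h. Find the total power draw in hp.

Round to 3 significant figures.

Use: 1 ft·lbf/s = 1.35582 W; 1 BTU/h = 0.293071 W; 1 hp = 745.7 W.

0.508 hp

0.0746 kW × 1000 = 74.6 W
54.0 ft·lbf/s × 1.35582 = 73.2143 W
789 BTU/h × 0.293071 = 231.233 W
Sum: 74.6 + 73.2143 + 231.233 = 379.047 W
In hp: 379.047 / 745.7 = 0.50831 hp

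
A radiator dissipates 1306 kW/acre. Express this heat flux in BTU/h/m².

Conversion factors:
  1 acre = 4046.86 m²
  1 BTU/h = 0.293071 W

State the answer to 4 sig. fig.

1101 BTU/h/m²

1306 kW/acre × 1000 W/kW ÷ 4046.86 m²/acre = 322.719 W/m²
322.719 W/m² ÷ 0.293071 W/BTU/h = 1101.16 BTU/h/m²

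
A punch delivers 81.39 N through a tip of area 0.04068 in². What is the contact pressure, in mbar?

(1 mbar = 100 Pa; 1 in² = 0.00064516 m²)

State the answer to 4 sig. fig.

3.101×10⁴ mbar

0.04068 in² × 0.00064516 → 2.62451×10⁻⁵ m²
P = F / A = 81.39 N / 2.62451×10⁻⁵ m² = 3.10115×10⁶ Pa
3.10115×10⁶ Pa ÷ (100 Pa/mbar) = 31011.5 mbar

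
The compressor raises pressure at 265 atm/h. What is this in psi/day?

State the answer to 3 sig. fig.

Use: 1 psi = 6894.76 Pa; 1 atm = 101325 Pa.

265 atm/h × 101325 Pa/atm ÷ 3600 s/h = 7458.65 Pa/s
7458.65 Pa/s ÷ 6894.76 Pa/psi × 86400 s/day = 93466.2 psi/day

9.35×10⁴ psi/day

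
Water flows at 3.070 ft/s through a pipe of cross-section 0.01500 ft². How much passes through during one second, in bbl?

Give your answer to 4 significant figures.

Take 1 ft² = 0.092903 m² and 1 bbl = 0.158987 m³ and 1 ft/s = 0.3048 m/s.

3.070 ft/s × 0.3048 → 0.935736 m/s
0.01500 ft² × 0.092903 → 0.00139354 m²
V = v × A × t = 0.935736 m/s × 0.00139354 m² × 1 s = 0.00130399 m³
0.00130399 m³ ÷ (0.158987 m³/bbl) = 0.00820187 bbl

0.008202 bbl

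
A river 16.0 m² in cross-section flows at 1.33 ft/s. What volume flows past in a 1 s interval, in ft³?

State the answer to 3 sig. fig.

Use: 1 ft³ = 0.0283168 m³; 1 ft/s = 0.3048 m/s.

229 ft³

1.33 ft/s × 0.3048 = 0.405384 m/s
V = v × A × t = 0.405384 m/s × 16 m² × 1 s = 6.48614 m³
6.48614 m³ ÷ (0.0283168 m³/ft³) = 229.056 ft³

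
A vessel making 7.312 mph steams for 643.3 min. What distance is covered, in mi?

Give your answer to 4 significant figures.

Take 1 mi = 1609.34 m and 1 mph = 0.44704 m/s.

7.312 mph × 0.44704 → 3.26876 m/s
643.3 min × 60 → 38598 s
d = v × t = 3.26876 m/s × 38598 s = 126168 m
126168 m ÷ (1609.34 m/mi) = 78.3974 mi

78.40 mi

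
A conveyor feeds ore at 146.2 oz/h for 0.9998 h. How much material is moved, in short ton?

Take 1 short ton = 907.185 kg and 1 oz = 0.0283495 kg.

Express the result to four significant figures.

146.2 oz/h → 0.0011513 kg/s
0.9998 h → 3599.28 s
m = ṁ × t = 0.0011513 × 3599.28 = 4.14385 kg
In short ton: 4.14385 / 907.185 = 0.00456781 short ton

0.004568 short ton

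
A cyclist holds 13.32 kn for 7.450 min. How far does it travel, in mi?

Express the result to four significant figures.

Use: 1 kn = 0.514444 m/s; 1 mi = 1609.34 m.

1.903 mi

13.32 kn × 0.514444 = 6.85239 m/s
7.450 min × 60 = 447 s
d = v × t = 6.85239 m/s × 447 s = 3063.02 m
3063.02 m ÷ (1609.34 m/mi) = 1.90328 mi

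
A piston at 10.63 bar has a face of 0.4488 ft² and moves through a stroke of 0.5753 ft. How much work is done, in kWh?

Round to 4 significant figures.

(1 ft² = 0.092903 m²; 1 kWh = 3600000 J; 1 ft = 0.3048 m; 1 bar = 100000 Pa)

0.002159 kWh

10.63 bar → 1.063×10⁶ Pa
0.4488 ft² → 0.0416949 m²
F = P × A = 1.063×10⁶ × 0.0416949 = 44321.7 N
0.5753 ft → 0.175351 m
W = F × d = 44321.7 × 0.175351 = 7771.85 J
In kWh: 7771.85 / 3600000 = 0.00215885 kWh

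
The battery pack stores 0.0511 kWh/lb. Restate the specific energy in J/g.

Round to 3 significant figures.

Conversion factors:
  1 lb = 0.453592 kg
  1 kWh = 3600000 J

406 J/g

0.0511 kWh/lb × 3600000 J/kWh ÷ 0.453592 kg/lb = 405563 J/kg
405563 J/kg × 0.001 kg/g = 405.563 J/g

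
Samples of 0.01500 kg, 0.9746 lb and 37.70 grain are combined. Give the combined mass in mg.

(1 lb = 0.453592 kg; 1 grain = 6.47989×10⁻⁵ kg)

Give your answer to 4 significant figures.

0.01500 kg (already kg)
0.9746 lb × 0.453592 = 0.442071 kg
37.70 grain × 6.47989×10⁻⁵ = 0.00244292 kg
Total: 0.015 + 0.442071 + 0.00244292 = 0.459514 kg
In mg: 0.459514 / 10⁻⁶ = 459514 mg

4.595×10⁵ mg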